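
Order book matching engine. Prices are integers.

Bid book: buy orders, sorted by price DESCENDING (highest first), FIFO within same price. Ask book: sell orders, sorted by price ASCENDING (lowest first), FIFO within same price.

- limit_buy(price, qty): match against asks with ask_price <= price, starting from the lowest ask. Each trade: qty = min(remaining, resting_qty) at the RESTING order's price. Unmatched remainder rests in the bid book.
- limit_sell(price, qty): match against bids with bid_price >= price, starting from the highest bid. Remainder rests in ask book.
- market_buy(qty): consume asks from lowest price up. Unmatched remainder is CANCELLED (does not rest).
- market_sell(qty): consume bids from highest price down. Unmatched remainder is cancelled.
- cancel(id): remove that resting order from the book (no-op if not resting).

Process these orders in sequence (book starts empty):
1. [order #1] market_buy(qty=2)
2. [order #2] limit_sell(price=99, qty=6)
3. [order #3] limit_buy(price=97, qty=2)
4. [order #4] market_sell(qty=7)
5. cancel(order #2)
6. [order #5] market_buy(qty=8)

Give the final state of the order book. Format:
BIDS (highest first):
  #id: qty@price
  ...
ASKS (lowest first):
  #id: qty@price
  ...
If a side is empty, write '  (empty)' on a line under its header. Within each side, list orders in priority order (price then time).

Answer: BIDS (highest first):
  (empty)
ASKS (lowest first):
  (empty)

Derivation:
After op 1 [order #1] market_buy(qty=2): fills=none; bids=[-] asks=[-]
After op 2 [order #2] limit_sell(price=99, qty=6): fills=none; bids=[-] asks=[#2:6@99]
After op 3 [order #3] limit_buy(price=97, qty=2): fills=none; bids=[#3:2@97] asks=[#2:6@99]
After op 4 [order #4] market_sell(qty=7): fills=#3x#4:2@97; bids=[-] asks=[#2:6@99]
After op 5 cancel(order #2): fills=none; bids=[-] asks=[-]
After op 6 [order #5] market_buy(qty=8): fills=none; bids=[-] asks=[-]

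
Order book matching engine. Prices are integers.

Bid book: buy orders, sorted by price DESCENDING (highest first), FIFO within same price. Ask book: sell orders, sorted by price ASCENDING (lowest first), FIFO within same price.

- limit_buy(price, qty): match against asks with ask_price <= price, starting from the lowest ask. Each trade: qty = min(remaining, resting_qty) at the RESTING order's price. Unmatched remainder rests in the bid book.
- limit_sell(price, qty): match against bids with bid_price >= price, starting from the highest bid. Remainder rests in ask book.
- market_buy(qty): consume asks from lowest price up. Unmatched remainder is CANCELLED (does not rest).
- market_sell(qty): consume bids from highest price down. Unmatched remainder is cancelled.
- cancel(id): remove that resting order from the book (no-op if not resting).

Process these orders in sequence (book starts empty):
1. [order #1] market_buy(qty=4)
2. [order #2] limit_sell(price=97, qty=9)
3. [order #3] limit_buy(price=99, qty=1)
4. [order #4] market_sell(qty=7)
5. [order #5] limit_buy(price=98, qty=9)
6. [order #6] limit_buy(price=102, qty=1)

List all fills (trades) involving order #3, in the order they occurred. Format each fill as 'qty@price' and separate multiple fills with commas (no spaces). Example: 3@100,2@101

Answer: 1@97

Derivation:
After op 1 [order #1] market_buy(qty=4): fills=none; bids=[-] asks=[-]
After op 2 [order #2] limit_sell(price=97, qty=9): fills=none; bids=[-] asks=[#2:9@97]
After op 3 [order #3] limit_buy(price=99, qty=1): fills=#3x#2:1@97; bids=[-] asks=[#2:8@97]
After op 4 [order #4] market_sell(qty=7): fills=none; bids=[-] asks=[#2:8@97]
After op 5 [order #5] limit_buy(price=98, qty=9): fills=#5x#2:8@97; bids=[#5:1@98] asks=[-]
After op 6 [order #6] limit_buy(price=102, qty=1): fills=none; bids=[#6:1@102 #5:1@98] asks=[-]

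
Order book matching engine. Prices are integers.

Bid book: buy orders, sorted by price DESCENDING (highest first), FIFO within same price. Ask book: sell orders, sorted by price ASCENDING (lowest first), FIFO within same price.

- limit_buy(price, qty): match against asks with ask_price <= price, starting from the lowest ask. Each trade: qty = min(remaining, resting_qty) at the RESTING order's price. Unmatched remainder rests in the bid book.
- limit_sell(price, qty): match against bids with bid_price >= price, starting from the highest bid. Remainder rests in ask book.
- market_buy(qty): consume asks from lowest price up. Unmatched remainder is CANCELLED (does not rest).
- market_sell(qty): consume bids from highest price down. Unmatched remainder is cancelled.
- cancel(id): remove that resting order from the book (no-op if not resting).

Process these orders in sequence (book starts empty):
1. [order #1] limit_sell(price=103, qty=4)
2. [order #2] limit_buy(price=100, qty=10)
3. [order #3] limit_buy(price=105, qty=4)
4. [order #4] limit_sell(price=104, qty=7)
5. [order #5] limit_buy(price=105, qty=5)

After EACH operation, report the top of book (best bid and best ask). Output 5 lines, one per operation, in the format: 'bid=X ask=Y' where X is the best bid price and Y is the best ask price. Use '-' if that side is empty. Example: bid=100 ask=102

Answer: bid=- ask=103
bid=100 ask=103
bid=100 ask=-
bid=100 ask=104
bid=100 ask=104

Derivation:
After op 1 [order #1] limit_sell(price=103, qty=4): fills=none; bids=[-] asks=[#1:4@103]
After op 2 [order #2] limit_buy(price=100, qty=10): fills=none; bids=[#2:10@100] asks=[#1:4@103]
After op 3 [order #3] limit_buy(price=105, qty=4): fills=#3x#1:4@103; bids=[#2:10@100] asks=[-]
After op 4 [order #4] limit_sell(price=104, qty=7): fills=none; bids=[#2:10@100] asks=[#4:7@104]
After op 5 [order #5] limit_buy(price=105, qty=5): fills=#5x#4:5@104; bids=[#2:10@100] asks=[#4:2@104]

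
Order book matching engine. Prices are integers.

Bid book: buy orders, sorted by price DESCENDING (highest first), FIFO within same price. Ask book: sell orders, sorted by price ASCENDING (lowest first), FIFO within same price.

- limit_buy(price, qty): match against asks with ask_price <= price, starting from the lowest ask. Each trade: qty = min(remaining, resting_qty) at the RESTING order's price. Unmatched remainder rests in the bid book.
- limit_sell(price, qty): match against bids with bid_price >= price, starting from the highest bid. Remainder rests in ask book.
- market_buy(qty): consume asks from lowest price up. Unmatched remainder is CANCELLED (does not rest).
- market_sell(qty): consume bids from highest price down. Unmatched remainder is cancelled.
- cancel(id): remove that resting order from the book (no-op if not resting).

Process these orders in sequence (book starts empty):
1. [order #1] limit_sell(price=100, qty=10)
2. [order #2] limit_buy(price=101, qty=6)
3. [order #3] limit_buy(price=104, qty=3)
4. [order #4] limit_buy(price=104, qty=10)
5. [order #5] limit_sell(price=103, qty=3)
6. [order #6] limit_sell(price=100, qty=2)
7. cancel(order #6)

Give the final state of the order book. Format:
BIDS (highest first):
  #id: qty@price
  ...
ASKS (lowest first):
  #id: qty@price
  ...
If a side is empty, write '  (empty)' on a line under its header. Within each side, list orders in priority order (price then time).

After op 1 [order #1] limit_sell(price=100, qty=10): fills=none; bids=[-] asks=[#1:10@100]
After op 2 [order #2] limit_buy(price=101, qty=6): fills=#2x#1:6@100; bids=[-] asks=[#1:4@100]
After op 3 [order #3] limit_buy(price=104, qty=3): fills=#3x#1:3@100; bids=[-] asks=[#1:1@100]
After op 4 [order #4] limit_buy(price=104, qty=10): fills=#4x#1:1@100; bids=[#4:9@104] asks=[-]
After op 5 [order #5] limit_sell(price=103, qty=3): fills=#4x#5:3@104; bids=[#4:6@104] asks=[-]
After op 6 [order #6] limit_sell(price=100, qty=2): fills=#4x#6:2@104; bids=[#4:4@104] asks=[-]
After op 7 cancel(order #6): fills=none; bids=[#4:4@104] asks=[-]

Answer: BIDS (highest first):
  #4: 4@104
ASKS (lowest first):
  (empty)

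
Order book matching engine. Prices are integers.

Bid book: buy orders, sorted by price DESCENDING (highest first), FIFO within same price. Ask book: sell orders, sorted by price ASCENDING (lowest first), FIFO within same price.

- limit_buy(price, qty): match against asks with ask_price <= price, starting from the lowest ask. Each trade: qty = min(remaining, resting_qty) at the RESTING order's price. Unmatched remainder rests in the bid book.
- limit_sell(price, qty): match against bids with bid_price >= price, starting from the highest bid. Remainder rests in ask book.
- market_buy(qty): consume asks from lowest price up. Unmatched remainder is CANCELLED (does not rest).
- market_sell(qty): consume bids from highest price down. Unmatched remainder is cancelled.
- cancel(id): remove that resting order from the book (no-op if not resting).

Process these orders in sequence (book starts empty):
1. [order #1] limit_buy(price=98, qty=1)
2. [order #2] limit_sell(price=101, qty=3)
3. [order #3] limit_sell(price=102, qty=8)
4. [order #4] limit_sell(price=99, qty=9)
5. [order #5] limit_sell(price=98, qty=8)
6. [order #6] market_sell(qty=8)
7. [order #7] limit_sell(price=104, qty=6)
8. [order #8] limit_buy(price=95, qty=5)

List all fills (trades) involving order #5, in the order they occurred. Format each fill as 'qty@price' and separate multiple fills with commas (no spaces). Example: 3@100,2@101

After op 1 [order #1] limit_buy(price=98, qty=1): fills=none; bids=[#1:1@98] asks=[-]
After op 2 [order #2] limit_sell(price=101, qty=3): fills=none; bids=[#1:1@98] asks=[#2:3@101]
After op 3 [order #3] limit_sell(price=102, qty=8): fills=none; bids=[#1:1@98] asks=[#2:3@101 #3:8@102]
After op 4 [order #4] limit_sell(price=99, qty=9): fills=none; bids=[#1:1@98] asks=[#4:9@99 #2:3@101 #3:8@102]
After op 5 [order #5] limit_sell(price=98, qty=8): fills=#1x#5:1@98; bids=[-] asks=[#5:7@98 #4:9@99 #2:3@101 #3:8@102]
After op 6 [order #6] market_sell(qty=8): fills=none; bids=[-] asks=[#5:7@98 #4:9@99 #2:3@101 #3:8@102]
After op 7 [order #7] limit_sell(price=104, qty=6): fills=none; bids=[-] asks=[#5:7@98 #4:9@99 #2:3@101 #3:8@102 #7:6@104]
After op 8 [order #8] limit_buy(price=95, qty=5): fills=none; bids=[#8:5@95] asks=[#5:7@98 #4:9@99 #2:3@101 #3:8@102 #7:6@104]

Answer: 1@98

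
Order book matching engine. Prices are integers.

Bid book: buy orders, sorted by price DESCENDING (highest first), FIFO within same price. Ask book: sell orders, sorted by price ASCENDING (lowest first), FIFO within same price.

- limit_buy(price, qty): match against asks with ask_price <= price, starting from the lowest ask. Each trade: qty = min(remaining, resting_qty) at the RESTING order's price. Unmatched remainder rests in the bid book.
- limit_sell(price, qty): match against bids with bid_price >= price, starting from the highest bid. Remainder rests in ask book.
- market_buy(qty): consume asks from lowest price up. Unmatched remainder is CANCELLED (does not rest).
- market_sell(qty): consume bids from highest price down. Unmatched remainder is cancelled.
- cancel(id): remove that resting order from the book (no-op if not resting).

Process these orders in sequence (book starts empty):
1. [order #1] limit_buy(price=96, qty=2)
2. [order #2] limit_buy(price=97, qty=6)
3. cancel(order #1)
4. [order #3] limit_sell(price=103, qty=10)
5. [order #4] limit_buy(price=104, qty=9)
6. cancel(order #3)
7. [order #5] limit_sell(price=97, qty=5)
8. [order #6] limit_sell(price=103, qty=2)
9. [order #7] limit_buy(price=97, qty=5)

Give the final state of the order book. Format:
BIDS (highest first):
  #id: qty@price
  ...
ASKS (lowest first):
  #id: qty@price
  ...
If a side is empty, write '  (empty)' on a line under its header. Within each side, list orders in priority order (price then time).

Answer: BIDS (highest first):
  #2: 1@97
  #7: 5@97
ASKS (lowest first):
  #6: 2@103

Derivation:
After op 1 [order #1] limit_buy(price=96, qty=2): fills=none; bids=[#1:2@96] asks=[-]
After op 2 [order #2] limit_buy(price=97, qty=6): fills=none; bids=[#2:6@97 #1:2@96] asks=[-]
After op 3 cancel(order #1): fills=none; bids=[#2:6@97] asks=[-]
After op 4 [order #3] limit_sell(price=103, qty=10): fills=none; bids=[#2:6@97] asks=[#3:10@103]
After op 5 [order #4] limit_buy(price=104, qty=9): fills=#4x#3:9@103; bids=[#2:6@97] asks=[#3:1@103]
After op 6 cancel(order #3): fills=none; bids=[#2:6@97] asks=[-]
After op 7 [order #5] limit_sell(price=97, qty=5): fills=#2x#5:5@97; bids=[#2:1@97] asks=[-]
After op 8 [order #6] limit_sell(price=103, qty=2): fills=none; bids=[#2:1@97] asks=[#6:2@103]
After op 9 [order #7] limit_buy(price=97, qty=5): fills=none; bids=[#2:1@97 #7:5@97] asks=[#6:2@103]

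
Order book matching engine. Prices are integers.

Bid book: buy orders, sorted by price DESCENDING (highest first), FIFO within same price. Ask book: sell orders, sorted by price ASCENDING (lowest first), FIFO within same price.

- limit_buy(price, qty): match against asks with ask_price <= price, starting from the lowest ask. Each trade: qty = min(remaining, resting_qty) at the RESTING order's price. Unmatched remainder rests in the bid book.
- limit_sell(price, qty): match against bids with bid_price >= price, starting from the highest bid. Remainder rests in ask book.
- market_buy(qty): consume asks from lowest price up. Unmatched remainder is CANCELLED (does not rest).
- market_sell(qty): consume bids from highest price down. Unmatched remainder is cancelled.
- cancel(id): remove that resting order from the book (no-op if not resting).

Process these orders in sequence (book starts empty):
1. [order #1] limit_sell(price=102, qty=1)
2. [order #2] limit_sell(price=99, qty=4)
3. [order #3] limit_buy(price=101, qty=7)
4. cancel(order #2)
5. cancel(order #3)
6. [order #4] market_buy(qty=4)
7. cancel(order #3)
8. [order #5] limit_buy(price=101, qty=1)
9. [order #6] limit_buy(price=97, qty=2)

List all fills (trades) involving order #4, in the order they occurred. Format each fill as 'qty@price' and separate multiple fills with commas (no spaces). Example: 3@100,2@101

After op 1 [order #1] limit_sell(price=102, qty=1): fills=none; bids=[-] asks=[#1:1@102]
After op 2 [order #2] limit_sell(price=99, qty=4): fills=none; bids=[-] asks=[#2:4@99 #1:1@102]
After op 3 [order #3] limit_buy(price=101, qty=7): fills=#3x#2:4@99; bids=[#3:3@101] asks=[#1:1@102]
After op 4 cancel(order #2): fills=none; bids=[#3:3@101] asks=[#1:1@102]
After op 5 cancel(order #3): fills=none; bids=[-] asks=[#1:1@102]
After op 6 [order #4] market_buy(qty=4): fills=#4x#1:1@102; bids=[-] asks=[-]
After op 7 cancel(order #3): fills=none; bids=[-] asks=[-]
After op 8 [order #5] limit_buy(price=101, qty=1): fills=none; bids=[#5:1@101] asks=[-]
After op 9 [order #6] limit_buy(price=97, qty=2): fills=none; bids=[#5:1@101 #6:2@97] asks=[-]

Answer: 1@102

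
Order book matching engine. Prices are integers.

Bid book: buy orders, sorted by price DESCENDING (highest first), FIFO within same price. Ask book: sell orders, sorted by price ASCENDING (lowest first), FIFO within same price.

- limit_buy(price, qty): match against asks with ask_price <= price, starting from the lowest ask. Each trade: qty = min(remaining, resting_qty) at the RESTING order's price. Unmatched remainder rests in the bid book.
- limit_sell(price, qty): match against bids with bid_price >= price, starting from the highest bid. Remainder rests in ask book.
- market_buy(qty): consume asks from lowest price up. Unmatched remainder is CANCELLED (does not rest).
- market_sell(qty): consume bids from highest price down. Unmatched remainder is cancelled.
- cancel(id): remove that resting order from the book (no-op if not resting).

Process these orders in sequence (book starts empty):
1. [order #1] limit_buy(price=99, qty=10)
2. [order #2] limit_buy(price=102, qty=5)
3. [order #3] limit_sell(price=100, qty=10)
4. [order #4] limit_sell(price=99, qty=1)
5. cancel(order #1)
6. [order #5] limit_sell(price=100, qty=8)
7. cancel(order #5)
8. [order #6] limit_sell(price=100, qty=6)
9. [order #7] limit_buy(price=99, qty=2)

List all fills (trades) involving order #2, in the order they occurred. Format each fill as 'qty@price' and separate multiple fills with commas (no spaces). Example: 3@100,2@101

After op 1 [order #1] limit_buy(price=99, qty=10): fills=none; bids=[#1:10@99] asks=[-]
After op 2 [order #2] limit_buy(price=102, qty=5): fills=none; bids=[#2:5@102 #1:10@99] asks=[-]
After op 3 [order #3] limit_sell(price=100, qty=10): fills=#2x#3:5@102; bids=[#1:10@99] asks=[#3:5@100]
After op 4 [order #4] limit_sell(price=99, qty=1): fills=#1x#4:1@99; bids=[#1:9@99] asks=[#3:5@100]
After op 5 cancel(order #1): fills=none; bids=[-] asks=[#3:5@100]
After op 6 [order #5] limit_sell(price=100, qty=8): fills=none; bids=[-] asks=[#3:5@100 #5:8@100]
After op 7 cancel(order #5): fills=none; bids=[-] asks=[#3:5@100]
After op 8 [order #6] limit_sell(price=100, qty=6): fills=none; bids=[-] asks=[#3:5@100 #6:6@100]
After op 9 [order #7] limit_buy(price=99, qty=2): fills=none; bids=[#7:2@99] asks=[#3:5@100 #6:6@100]

Answer: 5@102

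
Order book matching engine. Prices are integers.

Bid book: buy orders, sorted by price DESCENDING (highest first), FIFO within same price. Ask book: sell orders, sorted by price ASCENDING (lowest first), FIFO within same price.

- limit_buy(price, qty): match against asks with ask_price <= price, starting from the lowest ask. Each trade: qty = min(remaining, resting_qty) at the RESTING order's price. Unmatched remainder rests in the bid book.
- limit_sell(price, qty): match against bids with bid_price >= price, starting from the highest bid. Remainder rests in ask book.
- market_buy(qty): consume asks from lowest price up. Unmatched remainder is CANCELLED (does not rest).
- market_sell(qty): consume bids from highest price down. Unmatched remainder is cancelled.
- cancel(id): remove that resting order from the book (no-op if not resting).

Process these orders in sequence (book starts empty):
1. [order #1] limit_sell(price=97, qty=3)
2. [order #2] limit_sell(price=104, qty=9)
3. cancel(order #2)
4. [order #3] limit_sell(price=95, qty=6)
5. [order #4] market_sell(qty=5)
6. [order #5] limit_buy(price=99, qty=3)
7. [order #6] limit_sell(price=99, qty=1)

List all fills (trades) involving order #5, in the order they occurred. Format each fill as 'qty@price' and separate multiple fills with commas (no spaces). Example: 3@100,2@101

After op 1 [order #1] limit_sell(price=97, qty=3): fills=none; bids=[-] asks=[#1:3@97]
After op 2 [order #2] limit_sell(price=104, qty=9): fills=none; bids=[-] asks=[#1:3@97 #2:9@104]
After op 3 cancel(order #2): fills=none; bids=[-] asks=[#1:3@97]
After op 4 [order #3] limit_sell(price=95, qty=6): fills=none; bids=[-] asks=[#3:6@95 #1:3@97]
After op 5 [order #4] market_sell(qty=5): fills=none; bids=[-] asks=[#3:6@95 #1:3@97]
After op 6 [order #5] limit_buy(price=99, qty=3): fills=#5x#3:3@95; bids=[-] asks=[#3:3@95 #1:3@97]
After op 7 [order #6] limit_sell(price=99, qty=1): fills=none; bids=[-] asks=[#3:3@95 #1:3@97 #6:1@99]

Answer: 3@95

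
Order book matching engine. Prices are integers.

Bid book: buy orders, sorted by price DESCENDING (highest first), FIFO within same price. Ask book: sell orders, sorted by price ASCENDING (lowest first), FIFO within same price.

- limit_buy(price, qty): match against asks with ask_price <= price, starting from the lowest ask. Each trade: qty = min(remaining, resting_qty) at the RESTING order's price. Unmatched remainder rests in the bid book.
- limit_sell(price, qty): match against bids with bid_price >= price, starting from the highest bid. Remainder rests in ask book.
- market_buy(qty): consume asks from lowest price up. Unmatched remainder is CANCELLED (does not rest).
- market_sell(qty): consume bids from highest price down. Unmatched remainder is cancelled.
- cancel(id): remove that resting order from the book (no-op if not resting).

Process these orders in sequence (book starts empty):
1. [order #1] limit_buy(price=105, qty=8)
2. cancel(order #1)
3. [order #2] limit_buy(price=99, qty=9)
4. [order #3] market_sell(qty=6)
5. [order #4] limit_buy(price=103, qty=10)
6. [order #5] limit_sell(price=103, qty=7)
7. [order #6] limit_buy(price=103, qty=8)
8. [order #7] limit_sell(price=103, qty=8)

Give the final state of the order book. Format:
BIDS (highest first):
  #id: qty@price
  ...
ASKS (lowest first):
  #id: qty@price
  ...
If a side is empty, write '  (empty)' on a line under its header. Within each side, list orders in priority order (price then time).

After op 1 [order #1] limit_buy(price=105, qty=8): fills=none; bids=[#1:8@105] asks=[-]
After op 2 cancel(order #1): fills=none; bids=[-] asks=[-]
After op 3 [order #2] limit_buy(price=99, qty=9): fills=none; bids=[#2:9@99] asks=[-]
After op 4 [order #3] market_sell(qty=6): fills=#2x#3:6@99; bids=[#2:3@99] asks=[-]
After op 5 [order #4] limit_buy(price=103, qty=10): fills=none; bids=[#4:10@103 #2:3@99] asks=[-]
After op 6 [order #5] limit_sell(price=103, qty=7): fills=#4x#5:7@103; bids=[#4:3@103 #2:3@99] asks=[-]
After op 7 [order #6] limit_buy(price=103, qty=8): fills=none; bids=[#4:3@103 #6:8@103 #2:3@99] asks=[-]
After op 8 [order #7] limit_sell(price=103, qty=8): fills=#4x#7:3@103 #6x#7:5@103; bids=[#6:3@103 #2:3@99] asks=[-]

Answer: BIDS (highest first):
  #6: 3@103
  #2: 3@99
ASKS (lowest first):
  (empty)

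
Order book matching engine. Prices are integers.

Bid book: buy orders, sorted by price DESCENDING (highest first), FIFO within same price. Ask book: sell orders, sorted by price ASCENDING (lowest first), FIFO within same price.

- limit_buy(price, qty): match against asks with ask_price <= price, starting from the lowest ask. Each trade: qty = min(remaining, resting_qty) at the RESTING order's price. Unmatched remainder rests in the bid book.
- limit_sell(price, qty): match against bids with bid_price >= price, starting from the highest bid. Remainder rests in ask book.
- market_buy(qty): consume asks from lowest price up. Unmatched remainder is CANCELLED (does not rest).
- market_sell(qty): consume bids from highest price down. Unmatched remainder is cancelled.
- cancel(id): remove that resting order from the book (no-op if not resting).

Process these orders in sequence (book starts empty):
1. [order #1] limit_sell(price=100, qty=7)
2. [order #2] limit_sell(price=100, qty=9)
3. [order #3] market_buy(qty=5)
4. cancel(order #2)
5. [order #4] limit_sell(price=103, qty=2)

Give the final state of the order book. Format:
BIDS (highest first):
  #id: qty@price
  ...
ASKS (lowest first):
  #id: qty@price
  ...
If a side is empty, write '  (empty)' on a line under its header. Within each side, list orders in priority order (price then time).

Answer: BIDS (highest first):
  (empty)
ASKS (lowest first):
  #1: 2@100
  #4: 2@103

Derivation:
After op 1 [order #1] limit_sell(price=100, qty=7): fills=none; bids=[-] asks=[#1:7@100]
After op 2 [order #2] limit_sell(price=100, qty=9): fills=none; bids=[-] asks=[#1:7@100 #2:9@100]
After op 3 [order #3] market_buy(qty=5): fills=#3x#1:5@100; bids=[-] asks=[#1:2@100 #2:9@100]
After op 4 cancel(order #2): fills=none; bids=[-] asks=[#1:2@100]
After op 5 [order #4] limit_sell(price=103, qty=2): fills=none; bids=[-] asks=[#1:2@100 #4:2@103]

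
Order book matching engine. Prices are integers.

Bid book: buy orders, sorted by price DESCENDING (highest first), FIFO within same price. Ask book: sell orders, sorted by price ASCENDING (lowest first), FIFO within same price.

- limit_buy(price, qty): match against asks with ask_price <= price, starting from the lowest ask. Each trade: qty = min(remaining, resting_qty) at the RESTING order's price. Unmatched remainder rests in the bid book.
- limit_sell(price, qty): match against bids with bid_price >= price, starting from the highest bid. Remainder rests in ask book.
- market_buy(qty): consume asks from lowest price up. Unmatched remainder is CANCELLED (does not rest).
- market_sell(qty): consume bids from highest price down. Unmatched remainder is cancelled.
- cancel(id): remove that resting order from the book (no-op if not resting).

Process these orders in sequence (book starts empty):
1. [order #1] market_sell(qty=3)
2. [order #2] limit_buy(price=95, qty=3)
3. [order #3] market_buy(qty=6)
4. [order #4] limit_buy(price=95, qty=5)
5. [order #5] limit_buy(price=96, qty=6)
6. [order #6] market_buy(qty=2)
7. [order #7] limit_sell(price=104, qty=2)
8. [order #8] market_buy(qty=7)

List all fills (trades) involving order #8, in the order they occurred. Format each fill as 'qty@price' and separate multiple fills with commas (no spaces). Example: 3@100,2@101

After op 1 [order #1] market_sell(qty=3): fills=none; bids=[-] asks=[-]
After op 2 [order #2] limit_buy(price=95, qty=3): fills=none; bids=[#2:3@95] asks=[-]
After op 3 [order #3] market_buy(qty=6): fills=none; bids=[#2:3@95] asks=[-]
After op 4 [order #4] limit_buy(price=95, qty=5): fills=none; bids=[#2:3@95 #4:5@95] asks=[-]
After op 5 [order #5] limit_buy(price=96, qty=6): fills=none; bids=[#5:6@96 #2:3@95 #4:5@95] asks=[-]
After op 6 [order #6] market_buy(qty=2): fills=none; bids=[#5:6@96 #2:3@95 #4:5@95] asks=[-]
After op 7 [order #7] limit_sell(price=104, qty=2): fills=none; bids=[#5:6@96 #2:3@95 #4:5@95] asks=[#7:2@104]
After op 8 [order #8] market_buy(qty=7): fills=#8x#7:2@104; bids=[#5:6@96 #2:3@95 #4:5@95] asks=[-]

Answer: 2@104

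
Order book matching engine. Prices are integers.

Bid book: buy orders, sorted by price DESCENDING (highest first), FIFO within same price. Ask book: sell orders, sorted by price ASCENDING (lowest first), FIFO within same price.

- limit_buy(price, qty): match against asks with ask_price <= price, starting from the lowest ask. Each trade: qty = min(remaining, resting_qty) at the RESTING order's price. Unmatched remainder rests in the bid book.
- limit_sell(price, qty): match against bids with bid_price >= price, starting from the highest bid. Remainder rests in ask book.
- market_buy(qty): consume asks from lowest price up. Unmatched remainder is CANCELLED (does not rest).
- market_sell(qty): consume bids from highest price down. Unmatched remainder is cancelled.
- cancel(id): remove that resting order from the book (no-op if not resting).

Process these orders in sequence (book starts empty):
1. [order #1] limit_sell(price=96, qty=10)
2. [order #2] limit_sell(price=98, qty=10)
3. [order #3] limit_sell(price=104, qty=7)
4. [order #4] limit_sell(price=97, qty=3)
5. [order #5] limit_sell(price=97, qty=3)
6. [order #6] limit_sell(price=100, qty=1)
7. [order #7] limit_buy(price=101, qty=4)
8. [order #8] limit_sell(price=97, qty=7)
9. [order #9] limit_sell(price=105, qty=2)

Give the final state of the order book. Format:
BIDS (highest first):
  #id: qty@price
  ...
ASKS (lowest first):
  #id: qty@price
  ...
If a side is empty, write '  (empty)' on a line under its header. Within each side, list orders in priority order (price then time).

After op 1 [order #1] limit_sell(price=96, qty=10): fills=none; bids=[-] asks=[#1:10@96]
After op 2 [order #2] limit_sell(price=98, qty=10): fills=none; bids=[-] asks=[#1:10@96 #2:10@98]
After op 3 [order #3] limit_sell(price=104, qty=7): fills=none; bids=[-] asks=[#1:10@96 #2:10@98 #3:7@104]
After op 4 [order #4] limit_sell(price=97, qty=3): fills=none; bids=[-] asks=[#1:10@96 #4:3@97 #2:10@98 #3:7@104]
After op 5 [order #5] limit_sell(price=97, qty=3): fills=none; bids=[-] asks=[#1:10@96 #4:3@97 #5:3@97 #2:10@98 #3:7@104]
After op 6 [order #6] limit_sell(price=100, qty=1): fills=none; bids=[-] asks=[#1:10@96 #4:3@97 #5:3@97 #2:10@98 #6:1@100 #3:7@104]
After op 7 [order #7] limit_buy(price=101, qty=4): fills=#7x#1:4@96; bids=[-] asks=[#1:6@96 #4:3@97 #5:3@97 #2:10@98 #6:1@100 #3:7@104]
After op 8 [order #8] limit_sell(price=97, qty=7): fills=none; bids=[-] asks=[#1:6@96 #4:3@97 #5:3@97 #8:7@97 #2:10@98 #6:1@100 #3:7@104]
After op 9 [order #9] limit_sell(price=105, qty=2): fills=none; bids=[-] asks=[#1:6@96 #4:3@97 #5:3@97 #8:7@97 #2:10@98 #6:1@100 #3:7@104 #9:2@105]

Answer: BIDS (highest first):
  (empty)
ASKS (lowest first):
  #1: 6@96
  #4: 3@97
  #5: 3@97
  #8: 7@97
  #2: 10@98
  #6: 1@100
  #3: 7@104
  #9: 2@105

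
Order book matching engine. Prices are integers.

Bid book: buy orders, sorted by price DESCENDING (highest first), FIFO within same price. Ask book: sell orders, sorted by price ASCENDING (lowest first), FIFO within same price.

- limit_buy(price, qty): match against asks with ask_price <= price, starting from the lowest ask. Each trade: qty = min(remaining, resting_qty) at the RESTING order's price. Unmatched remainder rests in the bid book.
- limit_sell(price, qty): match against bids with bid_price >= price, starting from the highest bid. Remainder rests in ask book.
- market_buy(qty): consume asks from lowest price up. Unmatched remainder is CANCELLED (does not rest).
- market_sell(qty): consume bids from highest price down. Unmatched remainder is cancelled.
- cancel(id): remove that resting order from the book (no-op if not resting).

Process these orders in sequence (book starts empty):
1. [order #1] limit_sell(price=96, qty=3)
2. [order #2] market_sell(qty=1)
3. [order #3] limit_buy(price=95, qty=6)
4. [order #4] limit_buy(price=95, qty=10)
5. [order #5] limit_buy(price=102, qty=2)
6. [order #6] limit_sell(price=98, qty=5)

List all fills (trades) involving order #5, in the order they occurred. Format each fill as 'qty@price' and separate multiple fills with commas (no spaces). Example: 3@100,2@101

Answer: 2@96

Derivation:
After op 1 [order #1] limit_sell(price=96, qty=3): fills=none; bids=[-] asks=[#1:3@96]
After op 2 [order #2] market_sell(qty=1): fills=none; bids=[-] asks=[#1:3@96]
After op 3 [order #3] limit_buy(price=95, qty=6): fills=none; bids=[#3:6@95] asks=[#1:3@96]
After op 4 [order #4] limit_buy(price=95, qty=10): fills=none; bids=[#3:6@95 #4:10@95] asks=[#1:3@96]
After op 5 [order #5] limit_buy(price=102, qty=2): fills=#5x#1:2@96; bids=[#3:6@95 #4:10@95] asks=[#1:1@96]
After op 6 [order #6] limit_sell(price=98, qty=5): fills=none; bids=[#3:6@95 #4:10@95] asks=[#1:1@96 #6:5@98]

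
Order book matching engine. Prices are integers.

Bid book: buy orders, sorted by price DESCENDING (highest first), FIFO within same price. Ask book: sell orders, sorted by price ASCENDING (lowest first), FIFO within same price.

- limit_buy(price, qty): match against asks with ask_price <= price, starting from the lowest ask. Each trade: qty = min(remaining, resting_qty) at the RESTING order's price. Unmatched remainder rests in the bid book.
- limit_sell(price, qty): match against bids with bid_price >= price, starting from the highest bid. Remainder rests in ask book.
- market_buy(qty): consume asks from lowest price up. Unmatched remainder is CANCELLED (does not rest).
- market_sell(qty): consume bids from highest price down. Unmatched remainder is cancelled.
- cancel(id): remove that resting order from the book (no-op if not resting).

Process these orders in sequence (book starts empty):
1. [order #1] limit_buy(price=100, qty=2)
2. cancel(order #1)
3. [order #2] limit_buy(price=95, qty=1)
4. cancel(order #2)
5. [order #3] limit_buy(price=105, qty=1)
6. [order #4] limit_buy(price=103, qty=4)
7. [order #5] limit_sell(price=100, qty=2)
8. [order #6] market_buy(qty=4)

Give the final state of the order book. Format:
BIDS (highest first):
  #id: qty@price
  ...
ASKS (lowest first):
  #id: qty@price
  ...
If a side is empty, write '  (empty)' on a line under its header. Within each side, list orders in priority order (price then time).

After op 1 [order #1] limit_buy(price=100, qty=2): fills=none; bids=[#1:2@100] asks=[-]
After op 2 cancel(order #1): fills=none; bids=[-] asks=[-]
After op 3 [order #2] limit_buy(price=95, qty=1): fills=none; bids=[#2:1@95] asks=[-]
After op 4 cancel(order #2): fills=none; bids=[-] asks=[-]
After op 5 [order #3] limit_buy(price=105, qty=1): fills=none; bids=[#3:1@105] asks=[-]
After op 6 [order #4] limit_buy(price=103, qty=4): fills=none; bids=[#3:1@105 #4:4@103] asks=[-]
After op 7 [order #5] limit_sell(price=100, qty=2): fills=#3x#5:1@105 #4x#5:1@103; bids=[#4:3@103] asks=[-]
After op 8 [order #6] market_buy(qty=4): fills=none; bids=[#4:3@103] asks=[-]

Answer: BIDS (highest first):
  #4: 3@103
ASKS (lowest first):
  (empty)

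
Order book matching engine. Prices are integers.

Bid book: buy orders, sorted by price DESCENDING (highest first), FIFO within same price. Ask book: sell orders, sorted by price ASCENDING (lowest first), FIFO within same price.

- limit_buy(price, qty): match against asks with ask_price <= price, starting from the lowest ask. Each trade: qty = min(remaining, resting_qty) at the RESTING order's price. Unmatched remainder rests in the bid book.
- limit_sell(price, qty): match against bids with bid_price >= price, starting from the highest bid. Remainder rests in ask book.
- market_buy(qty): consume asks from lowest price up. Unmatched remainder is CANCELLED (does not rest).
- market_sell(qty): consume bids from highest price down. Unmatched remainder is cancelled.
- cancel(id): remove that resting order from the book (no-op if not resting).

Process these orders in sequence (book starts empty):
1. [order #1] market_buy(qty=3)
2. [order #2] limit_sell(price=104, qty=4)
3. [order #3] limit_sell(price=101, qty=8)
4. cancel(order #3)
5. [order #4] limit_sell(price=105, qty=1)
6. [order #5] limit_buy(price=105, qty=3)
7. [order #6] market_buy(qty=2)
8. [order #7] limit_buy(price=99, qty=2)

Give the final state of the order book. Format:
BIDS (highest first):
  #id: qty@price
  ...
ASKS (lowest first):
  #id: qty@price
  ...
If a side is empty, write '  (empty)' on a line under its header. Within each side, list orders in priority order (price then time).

After op 1 [order #1] market_buy(qty=3): fills=none; bids=[-] asks=[-]
After op 2 [order #2] limit_sell(price=104, qty=4): fills=none; bids=[-] asks=[#2:4@104]
After op 3 [order #3] limit_sell(price=101, qty=8): fills=none; bids=[-] asks=[#3:8@101 #2:4@104]
After op 4 cancel(order #3): fills=none; bids=[-] asks=[#2:4@104]
After op 5 [order #4] limit_sell(price=105, qty=1): fills=none; bids=[-] asks=[#2:4@104 #4:1@105]
After op 6 [order #5] limit_buy(price=105, qty=3): fills=#5x#2:3@104; bids=[-] asks=[#2:1@104 #4:1@105]
After op 7 [order #6] market_buy(qty=2): fills=#6x#2:1@104 #6x#4:1@105; bids=[-] asks=[-]
After op 8 [order #7] limit_buy(price=99, qty=2): fills=none; bids=[#7:2@99] asks=[-]

Answer: BIDS (highest first):
  #7: 2@99
ASKS (lowest first):
  (empty)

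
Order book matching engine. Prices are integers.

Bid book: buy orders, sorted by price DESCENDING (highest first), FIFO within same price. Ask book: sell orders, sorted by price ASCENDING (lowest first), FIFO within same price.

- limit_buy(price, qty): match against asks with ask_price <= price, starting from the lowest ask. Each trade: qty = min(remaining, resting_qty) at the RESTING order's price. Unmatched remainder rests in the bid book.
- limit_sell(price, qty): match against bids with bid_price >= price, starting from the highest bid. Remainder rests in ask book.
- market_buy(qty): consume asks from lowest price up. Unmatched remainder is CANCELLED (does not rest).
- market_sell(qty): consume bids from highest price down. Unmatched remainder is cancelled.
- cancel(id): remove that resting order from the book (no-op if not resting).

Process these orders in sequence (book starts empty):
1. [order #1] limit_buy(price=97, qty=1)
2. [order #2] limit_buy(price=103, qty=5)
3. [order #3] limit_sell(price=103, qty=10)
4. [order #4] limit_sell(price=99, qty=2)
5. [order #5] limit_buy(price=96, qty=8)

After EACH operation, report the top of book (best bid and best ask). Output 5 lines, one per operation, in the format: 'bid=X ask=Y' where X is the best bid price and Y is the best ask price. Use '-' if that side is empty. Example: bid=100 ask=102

After op 1 [order #1] limit_buy(price=97, qty=1): fills=none; bids=[#1:1@97] asks=[-]
After op 2 [order #2] limit_buy(price=103, qty=5): fills=none; bids=[#2:5@103 #1:1@97] asks=[-]
After op 3 [order #3] limit_sell(price=103, qty=10): fills=#2x#3:5@103; bids=[#1:1@97] asks=[#3:5@103]
After op 4 [order #4] limit_sell(price=99, qty=2): fills=none; bids=[#1:1@97] asks=[#4:2@99 #3:5@103]
After op 5 [order #5] limit_buy(price=96, qty=8): fills=none; bids=[#1:1@97 #5:8@96] asks=[#4:2@99 #3:5@103]

Answer: bid=97 ask=-
bid=103 ask=-
bid=97 ask=103
bid=97 ask=99
bid=97 ask=99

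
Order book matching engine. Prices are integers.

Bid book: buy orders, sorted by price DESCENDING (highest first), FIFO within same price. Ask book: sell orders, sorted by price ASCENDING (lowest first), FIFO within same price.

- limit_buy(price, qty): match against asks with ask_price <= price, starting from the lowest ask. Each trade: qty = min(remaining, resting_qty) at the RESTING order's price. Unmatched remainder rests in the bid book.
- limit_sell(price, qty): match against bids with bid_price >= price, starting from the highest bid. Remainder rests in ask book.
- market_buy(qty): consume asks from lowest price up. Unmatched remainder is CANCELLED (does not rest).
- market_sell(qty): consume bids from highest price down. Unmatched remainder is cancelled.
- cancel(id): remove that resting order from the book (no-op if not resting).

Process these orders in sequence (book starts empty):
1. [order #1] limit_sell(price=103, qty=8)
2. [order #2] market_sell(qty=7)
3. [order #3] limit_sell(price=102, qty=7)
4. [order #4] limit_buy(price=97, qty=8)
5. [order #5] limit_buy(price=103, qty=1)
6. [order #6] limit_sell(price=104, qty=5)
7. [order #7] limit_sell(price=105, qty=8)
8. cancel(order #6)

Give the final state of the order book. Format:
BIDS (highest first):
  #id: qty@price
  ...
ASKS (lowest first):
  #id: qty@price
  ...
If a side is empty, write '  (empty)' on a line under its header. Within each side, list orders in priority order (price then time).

After op 1 [order #1] limit_sell(price=103, qty=8): fills=none; bids=[-] asks=[#1:8@103]
After op 2 [order #2] market_sell(qty=7): fills=none; bids=[-] asks=[#1:8@103]
After op 3 [order #3] limit_sell(price=102, qty=7): fills=none; bids=[-] asks=[#3:7@102 #1:8@103]
After op 4 [order #4] limit_buy(price=97, qty=8): fills=none; bids=[#4:8@97] asks=[#3:7@102 #1:8@103]
After op 5 [order #5] limit_buy(price=103, qty=1): fills=#5x#3:1@102; bids=[#4:8@97] asks=[#3:6@102 #1:8@103]
After op 6 [order #6] limit_sell(price=104, qty=5): fills=none; bids=[#4:8@97] asks=[#3:6@102 #1:8@103 #6:5@104]
After op 7 [order #7] limit_sell(price=105, qty=8): fills=none; bids=[#4:8@97] asks=[#3:6@102 #1:8@103 #6:5@104 #7:8@105]
After op 8 cancel(order #6): fills=none; bids=[#4:8@97] asks=[#3:6@102 #1:8@103 #7:8@105]

Answer: BIDS (highest first):
  #4: 8@97
ASKS (lowest first):
  #3: 6@102
  #1: 8@103
  #7: 8@105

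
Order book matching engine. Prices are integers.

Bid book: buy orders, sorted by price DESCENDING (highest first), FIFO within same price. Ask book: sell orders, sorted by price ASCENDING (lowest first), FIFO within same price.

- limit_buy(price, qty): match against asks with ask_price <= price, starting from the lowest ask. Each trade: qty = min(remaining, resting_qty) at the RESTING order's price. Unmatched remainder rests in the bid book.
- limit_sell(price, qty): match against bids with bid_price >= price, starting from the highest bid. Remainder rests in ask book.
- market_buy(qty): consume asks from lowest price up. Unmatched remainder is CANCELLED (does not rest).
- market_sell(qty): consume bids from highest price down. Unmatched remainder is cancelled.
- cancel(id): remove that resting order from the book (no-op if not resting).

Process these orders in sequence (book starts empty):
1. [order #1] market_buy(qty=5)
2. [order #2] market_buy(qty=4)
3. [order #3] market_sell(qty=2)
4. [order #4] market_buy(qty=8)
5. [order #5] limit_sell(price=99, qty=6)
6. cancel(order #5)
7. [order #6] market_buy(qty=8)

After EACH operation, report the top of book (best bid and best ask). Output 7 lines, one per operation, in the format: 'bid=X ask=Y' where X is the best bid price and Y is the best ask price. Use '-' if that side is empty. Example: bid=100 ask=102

Answer: bid=- ask=-
bid=- ask=-
bid=- ask=-
bid=- ask=-
bid=- ask=99
bid=- ask=-
bid=- ask=-

Derivation:
After op 1 [order #1] market_buy(qty=5): fills=none; bids=[-] asks=[-]
After op 2 [order #2] market_buy(qty=4): fills=none; bids=[-] asks=[-]
After op 3 [order #3] market_sell(qty=2): fills=none; bids=[-] asks=[-]
After op 4 [order #4] market_buy(qty=8): fills=none; bids=[-] asks=[-]
After op 5 [order #5] limit_sell(price=99, qty=6): fills=none; bids=[-] asks=[#5:6@99]
After op 6 cancel(order #5): fills=none; bids=[-] asks=[-]
After op 7 [order #6] market_buy(qty=8): fills=none; bids=[-] asks=[-]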